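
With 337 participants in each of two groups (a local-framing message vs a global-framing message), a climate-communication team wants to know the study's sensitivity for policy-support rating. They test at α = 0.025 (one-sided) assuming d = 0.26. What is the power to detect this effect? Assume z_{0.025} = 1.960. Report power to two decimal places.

power ≈ 0.92

For two equal groups, power = Φ(d·√(n/2) − z_{α}).
d·√(n/2) = 0.26 × √(337/2) = 0.26 × 12.981 = 3.375.
z_β = 3.375 − 1.960 = 1.415.
Power = Φ(1.415) = 0.921.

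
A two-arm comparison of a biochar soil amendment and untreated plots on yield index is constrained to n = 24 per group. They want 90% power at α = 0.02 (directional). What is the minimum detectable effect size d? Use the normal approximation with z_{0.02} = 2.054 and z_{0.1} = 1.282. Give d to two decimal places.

For two independent groups of n = 24 each: d_min = (z_{α} + z_β)·√(2/n).
z-sum = 2.054 + 1.282 = 3.336.
d_min = 3.336 × √(2/24) = 3.336 × 0.2887 = 0.963.

d_min ≈ 0.96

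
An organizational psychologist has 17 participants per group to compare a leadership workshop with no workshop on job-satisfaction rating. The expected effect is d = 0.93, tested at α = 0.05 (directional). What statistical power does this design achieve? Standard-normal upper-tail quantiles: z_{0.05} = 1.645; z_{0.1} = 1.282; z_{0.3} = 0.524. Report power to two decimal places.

For two equal groups, power = Φ(d·√(n/2) − z_{α}).
d·√(n/2) = 0.93 × √(17/2) = 0.93 × 2.915 = 2.711.
z_β = 2.711 − 1.645 = 1.066.
Power = Φ(1.066) = 0.857.

power ≈ 0.86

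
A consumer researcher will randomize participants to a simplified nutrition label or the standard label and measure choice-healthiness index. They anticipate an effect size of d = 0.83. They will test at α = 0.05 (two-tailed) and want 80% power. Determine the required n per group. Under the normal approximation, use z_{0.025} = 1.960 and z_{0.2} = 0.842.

n = 23 per group

For two independent groups with equal n: n = 2·((z_{α/2} + z_β) / d)².
z_{α/2} + z_β = 1.960 + 0.842 = 2.802.
n = 2 × (2.802 / 0.83)² = 2 × 3.376² = 2 × 11.40 = 22.8.
Round up to the next whole participant.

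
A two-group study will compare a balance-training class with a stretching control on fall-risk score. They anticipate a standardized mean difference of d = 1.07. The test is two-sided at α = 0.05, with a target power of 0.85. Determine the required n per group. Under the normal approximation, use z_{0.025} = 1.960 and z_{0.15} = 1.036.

For two independent groups with equal n: n = 2·((z_{α/2} + z_β) / d)².
z_{α/2} + z_β = 1.960 + 1.036 = 2.996.
n = 2 × (2.996 / 1.07)² = 2 × 2.800² = 2 × 7.84 = 15.7.
Round up to the next whole participant.

n = 16 per group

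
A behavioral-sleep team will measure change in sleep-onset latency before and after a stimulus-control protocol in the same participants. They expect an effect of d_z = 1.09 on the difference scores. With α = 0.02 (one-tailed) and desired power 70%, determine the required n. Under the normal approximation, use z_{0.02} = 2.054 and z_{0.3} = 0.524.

For a paired (one-sample on differences) test: n = ((z_{α} + z_β) / d)².
z_{α} + z_β = 2.054 + 0.524 = 2.578.
n = (2.578 / 1.09)² = 2.365² = 5.59.
Round up.

n = 6 pairs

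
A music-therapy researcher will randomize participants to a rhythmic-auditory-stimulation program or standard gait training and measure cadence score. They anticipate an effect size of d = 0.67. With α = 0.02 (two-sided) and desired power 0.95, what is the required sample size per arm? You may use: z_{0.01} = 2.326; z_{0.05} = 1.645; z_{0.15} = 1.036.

n = 71 per group

For two independent groups with equal n: n = 2·((z_{α/2} + z_β) / d)².
z_{α/2} + z_β = 2.326 + 1.645 = 3.971.
n = 2 × (3.971 / 0.67)² = 2 × 5.927² = 2 × 35.13 = 70.3.
Round up to the next whole participant.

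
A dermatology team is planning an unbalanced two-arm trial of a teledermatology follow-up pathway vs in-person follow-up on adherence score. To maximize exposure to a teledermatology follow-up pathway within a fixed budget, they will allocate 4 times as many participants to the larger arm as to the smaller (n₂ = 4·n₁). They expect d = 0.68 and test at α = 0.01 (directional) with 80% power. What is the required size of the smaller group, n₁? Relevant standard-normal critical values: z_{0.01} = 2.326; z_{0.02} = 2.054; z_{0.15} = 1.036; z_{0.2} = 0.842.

n₁ = 28

With allocation ratio k = n₂/n₁ = 4, Var(x̄₁−x̄₂) = σ²(1/n₁ + 1/(k·n₁)) = σ²·(k+1)/(k·n₁).
So n₁ = (1 + 1/k)·((z_{α} + z_β)/d)² = 1.250 × (3.168/0.68)².
n₁ = 1.250 × 21.70 = 27.1.
Round up: n₁ = 28, giving n₂ = 4 × 28 = 112.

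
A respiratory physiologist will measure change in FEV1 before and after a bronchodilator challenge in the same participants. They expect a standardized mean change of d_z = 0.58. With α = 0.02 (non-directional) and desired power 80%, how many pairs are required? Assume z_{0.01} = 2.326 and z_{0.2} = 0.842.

For a paired (one-sample on differences) test: n = ((z_{α/2} + z_β) / d)².
z_{α/2} + z_β = 2.326 + 0.842 = 3.168.
n = (3.168 / 0.58)² = 5.462² = 29.83.
Round up.

n = 30 pairs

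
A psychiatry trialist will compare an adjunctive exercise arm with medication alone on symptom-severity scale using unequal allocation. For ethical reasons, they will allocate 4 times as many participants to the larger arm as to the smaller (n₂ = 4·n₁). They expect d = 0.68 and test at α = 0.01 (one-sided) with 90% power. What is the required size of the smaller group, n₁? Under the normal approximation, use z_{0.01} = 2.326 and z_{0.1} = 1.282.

With allocation ratio k = n₂/n₁ = 4, Var(x̄₁−x̄₂) = σ²(1/n₁ + 1/(k·n₁)) = σ²·(k+1)/(k·n₁).
So n₁ = (1 + 1/k)·((z_{α} + z_β)/d)² = 1.250 × (3.608/0.68)².
n₁ = 1.250 × 28.15 = 35.2.
Round up: n₁ = 36, giving n₂ = 4 × 36 = 144.

n₁ = 36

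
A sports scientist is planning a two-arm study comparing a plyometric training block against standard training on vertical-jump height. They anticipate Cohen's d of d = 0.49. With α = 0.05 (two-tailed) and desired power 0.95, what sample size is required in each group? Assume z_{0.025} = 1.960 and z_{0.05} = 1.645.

For two independent groups with equal n: n = 2·((z_{α/2} + z_β) / d)².
z_{α/2} + z_β = 1.960 + 1.645 = 3.605.
n = 2 × (3.605 / 0.49)² = 2 × 7.357² = 2 × 54.13 = 108.3.
Round up to the next whole participant.

n = 109 per group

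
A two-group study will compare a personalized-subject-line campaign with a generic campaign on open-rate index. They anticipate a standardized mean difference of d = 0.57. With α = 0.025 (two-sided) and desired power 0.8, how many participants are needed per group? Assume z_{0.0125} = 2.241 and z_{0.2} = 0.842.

n = 59 per group

For two independent groups with equal n: n = 2·((z_{α/2} + z_β) / d)².
z_{α/2} + z_β = 2.241 + 0.842 = 3.083.
n = 2 × (3.083 / 0.57)² = 2 × 5.409² = 2 × 29.25 = 58.5.
Round up to the next whole participant.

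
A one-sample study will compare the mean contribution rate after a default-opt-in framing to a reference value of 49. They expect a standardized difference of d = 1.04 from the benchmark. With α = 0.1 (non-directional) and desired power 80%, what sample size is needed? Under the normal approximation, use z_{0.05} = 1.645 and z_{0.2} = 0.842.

n = 6

For a one-sample test: n = ((z_{α/2} + z_β) / d)².
z_{α/2} + z_β = 1.645 + 0.842 = 2.487.
n = (2.487 / 1.04)² = 2.391² = 5.72.
Round up.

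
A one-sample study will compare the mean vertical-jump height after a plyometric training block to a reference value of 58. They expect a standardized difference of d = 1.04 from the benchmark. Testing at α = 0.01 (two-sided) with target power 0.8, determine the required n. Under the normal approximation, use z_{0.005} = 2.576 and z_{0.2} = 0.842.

n = 11

For a one-sample test: n = ((z_{α/2} + z_β) / d)².
z_{α/2} + z_β = 2.576 + 0.842 = 3.418.
n = (3.418 / 1.04)² = 3.287² = 10.80.
Round up.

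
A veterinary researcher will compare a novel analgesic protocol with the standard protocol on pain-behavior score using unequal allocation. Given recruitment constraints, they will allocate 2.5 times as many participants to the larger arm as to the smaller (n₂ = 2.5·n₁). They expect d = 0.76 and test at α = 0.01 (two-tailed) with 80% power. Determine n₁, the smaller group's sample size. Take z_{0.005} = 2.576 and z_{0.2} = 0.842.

n₁ = 29

With allocation ratio k = n₂/n₁ = 2.5, Var(x̄₁−x̄₂) = σ²(1/n₁ + 1/(k·n₁)) = σ²·(k+1)/(k·n₁).
So n₁ = (1 + 1/k)·((z_{α/2} + z_β)/d)² = 1.400 × (3.418/0.76)².
n₁ = 1.400 × 20.23 = 28.3.
Round up: n₁ = 29, giving n₂ = ⌈2.5 × 29⌉ = ⌈72.5⌉ = 73.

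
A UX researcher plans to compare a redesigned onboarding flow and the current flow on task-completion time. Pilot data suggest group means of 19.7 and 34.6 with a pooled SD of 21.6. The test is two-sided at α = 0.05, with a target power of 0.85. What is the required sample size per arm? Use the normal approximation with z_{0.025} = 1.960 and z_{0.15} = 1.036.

Cohen's d = |M₁ − M₂| / SD_pooled = |19.7 − 34.6| / 21.6 = 14.9 / 21.6 = 0.690.
For two independent groups with equal n: n = 2·((z_{α/2} + z_β) / d)².
z_{α/2} + z_β = 1.960 + 1.036 = 2.996.
n = 2 × (2.996 / 0.690)² = 2 × 4.342² = 2 × 18.85 = 37.7.
Round up to the next whole participant.

n = 38 per group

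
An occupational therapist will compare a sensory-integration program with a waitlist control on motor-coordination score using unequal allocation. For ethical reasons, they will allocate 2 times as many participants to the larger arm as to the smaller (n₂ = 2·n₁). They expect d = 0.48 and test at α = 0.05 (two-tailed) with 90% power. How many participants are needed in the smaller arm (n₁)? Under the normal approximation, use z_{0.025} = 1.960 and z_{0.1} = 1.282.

n₁ = 69

With allocation ratio k = n₂/n₁ = 2, Var(x̄₁−x̄₂) = σ²(1/n₁ + 1/(k·n₁)) = σ²·(k+1)/(k·n₁).
So n₁ = (1 + 1/k)·((z_{α/2} + z_β)/d)² = 1.500 × (3.242/0.48)².
n₁ = 1.500 × 45.62 = 68.4.
Round up: n₁ = 69, giving n₂ = 2 × 69 = 138.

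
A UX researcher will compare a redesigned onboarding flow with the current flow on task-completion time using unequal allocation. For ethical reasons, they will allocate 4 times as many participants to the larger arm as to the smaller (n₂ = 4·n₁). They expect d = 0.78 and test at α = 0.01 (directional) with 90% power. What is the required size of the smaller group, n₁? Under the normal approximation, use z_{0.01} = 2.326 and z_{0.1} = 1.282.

n₁ = 27

With allocation ratio k = n₂/n₁ = 4, Var(x̄₁−x̄₂) = σ²(1/n₁ + 1/(k·n₁)) = σ²·(k+1)/(k·n₁).
So n₁ = (1 + 1/k)·((z_{α} + z_β)/d)² = 1.250 × (3.608/0.78)².
n₁ = 1.250 × 21.40 = 26.7.
Round up: n₁ = 27, giving n₂ = 4 × 27 = 108.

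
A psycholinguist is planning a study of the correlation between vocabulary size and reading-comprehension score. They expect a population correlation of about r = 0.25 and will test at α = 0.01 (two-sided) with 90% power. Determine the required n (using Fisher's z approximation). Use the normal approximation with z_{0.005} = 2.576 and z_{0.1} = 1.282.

Fisher's z: C = ½·ln((1+r)/(1−r)) = ½·ln(1.6667) = 0.2554.
n = ((z_{α/2} + z_β)/C)² + 3.
(2.576 + 1.282) / 0.2554 = 3.858 / 0.2554 = 15.106.
n = 15.106² + 3 = 228.18 + 3 = 231.2.
Round up.

n = 232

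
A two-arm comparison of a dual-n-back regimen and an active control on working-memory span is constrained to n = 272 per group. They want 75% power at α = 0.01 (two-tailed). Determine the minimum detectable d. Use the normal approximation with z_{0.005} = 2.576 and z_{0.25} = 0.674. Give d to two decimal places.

For two independent groups of n = 272 each: d_min = (z_{α/2} + z_β)·√(2/n).
z-sum = 2.576 + 0.674 = 3.250.
d_min = 3.250 × √(2/272) = 3.250 × 0.0857 = 0.279.

d_min ≈ 0.28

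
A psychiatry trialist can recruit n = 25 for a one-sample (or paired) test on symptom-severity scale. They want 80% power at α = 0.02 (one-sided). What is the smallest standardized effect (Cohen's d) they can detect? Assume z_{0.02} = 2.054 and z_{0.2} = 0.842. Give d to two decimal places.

For a single sample (or paired design) of n = 25: d_min = (z_{α} + z_β)/√n.
z-sum = 2.054 + 0.842 = 2.896.
d_min = 2.896 / √25 = 2.896 / 5.000 = 0.579.

d_min ≈ 0.58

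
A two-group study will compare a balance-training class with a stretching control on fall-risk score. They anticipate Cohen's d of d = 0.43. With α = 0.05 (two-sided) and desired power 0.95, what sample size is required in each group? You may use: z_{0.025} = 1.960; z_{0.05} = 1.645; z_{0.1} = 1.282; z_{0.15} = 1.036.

For two independent groups with equal n: n = 2·((z_{α/2} + z_β) / d)².
z_{α/2} + z_β = 1.960 + 1.645 = 3.605.
n = 2 × (3.605 / 0.43)² = 2 × 8.384² = 2 × 70.29 = 140.6.
Round up to the next whole participant.

n = 141 per group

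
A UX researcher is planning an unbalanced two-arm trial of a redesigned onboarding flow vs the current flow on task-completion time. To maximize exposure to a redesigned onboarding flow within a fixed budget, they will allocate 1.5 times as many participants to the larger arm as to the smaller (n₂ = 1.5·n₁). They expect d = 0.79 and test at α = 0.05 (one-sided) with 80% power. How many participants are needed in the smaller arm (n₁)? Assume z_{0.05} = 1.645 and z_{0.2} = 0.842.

n₁ = 17

With allocation ratio k = n₂/n₁ = 1.5, Var(x̄₁−x̄₂) = σ²(1/n₁ + 1/(k·n₁)) = σ²·(k+1)/(k·n₁).
So n₁ = (1 + 1/k)·((z_{α} + z_β)/d)² = 1.667 × (2.487/0.79)².
n₁ = 1.667 × 9.91 = 16.5.
Round up: n₁ = 17, giving n₂ = ⌈1.5 × 17⌉ = ⌈25.5⌉ = 26.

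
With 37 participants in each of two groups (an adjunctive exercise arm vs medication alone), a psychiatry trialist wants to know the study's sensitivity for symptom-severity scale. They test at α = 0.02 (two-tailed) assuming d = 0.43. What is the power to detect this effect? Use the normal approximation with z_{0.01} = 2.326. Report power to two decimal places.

power ≈ 0.32

For two equal groups, power = Φ(d·√(n/2) − z_{α/2}).
d·√(n/2) = 0.43 × √(37/2) = 0.43 × 4.301 = 1.849.
z_β = 1.849 − 2.326 = -0.477.
Power = Φ(-0.477) = 0.317.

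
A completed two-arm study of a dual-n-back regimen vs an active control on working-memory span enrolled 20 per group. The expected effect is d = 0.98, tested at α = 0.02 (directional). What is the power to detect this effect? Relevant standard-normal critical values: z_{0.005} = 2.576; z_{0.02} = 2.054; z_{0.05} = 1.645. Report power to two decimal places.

For two equal groups, power = Φ(d·√(n/2) − z_{α}).
d·√(n/2) = 0.98 × √(20/2) = 0.98 × 3.162 = 3.099.
z_β = 3.099 − 2.054 = 1.045.
Power = Φ(1.045) = 0.852.

power ≈ 0.85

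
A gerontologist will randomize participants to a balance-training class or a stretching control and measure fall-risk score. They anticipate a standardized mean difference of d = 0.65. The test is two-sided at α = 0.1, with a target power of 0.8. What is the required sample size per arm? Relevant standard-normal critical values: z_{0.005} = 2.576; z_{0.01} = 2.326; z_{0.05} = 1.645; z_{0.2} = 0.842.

For two independent groups with equal n: n = 2·((z_{α/2} + z_β) / d)².
z_{α/2} + z_β = 1.645 + 0.842 = 2.487.
n = 2 × (2.487 / 0.65)² = 2 × 3.826² = 2 × 14.64 = 29.3.
Round up to the next whole participant.

n = 30 per group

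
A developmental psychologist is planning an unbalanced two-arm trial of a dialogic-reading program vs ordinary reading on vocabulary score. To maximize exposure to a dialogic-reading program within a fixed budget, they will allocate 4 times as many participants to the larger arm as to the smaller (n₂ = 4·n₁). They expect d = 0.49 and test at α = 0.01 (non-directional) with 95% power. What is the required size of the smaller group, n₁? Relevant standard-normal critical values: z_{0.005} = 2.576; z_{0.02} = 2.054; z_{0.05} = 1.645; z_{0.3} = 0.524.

With allocation ratio k = n₂/n₁ = 4, Var(x̄₁−x̄₂) = σ²(1/n₁ + 1/(k·n₁)) = σ²·(k+1)/(k·n₁).
So n₁ = (1 + 1/k)·((z_{α/2} + z_β)/d)² = 1.250 × (4.221/0.49)².
n₁ = 1.250 × 74.21 = 92.8.
Round up: n₁ = 93, giving n₂ = 4 × 93 = 372.

n₁ = 93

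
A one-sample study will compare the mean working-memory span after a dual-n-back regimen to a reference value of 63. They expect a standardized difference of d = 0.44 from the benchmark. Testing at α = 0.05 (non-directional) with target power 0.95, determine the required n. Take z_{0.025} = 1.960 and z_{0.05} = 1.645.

n = 68

For a one-sample test: n = ((z_{α/2} + z_β) / d)².
z_{α/2} + z_β = 1.960 + 1.645 = 3.605.
n = (3.605 / 0.44)² = 8.193² = 67.13.
Round up.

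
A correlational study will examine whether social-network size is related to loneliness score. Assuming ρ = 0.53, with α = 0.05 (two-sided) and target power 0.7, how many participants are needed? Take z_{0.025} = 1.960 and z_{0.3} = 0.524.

n = 21

Fisher's z: C = ½·ln((1+r)/(1−r)) = ½·ln(3.2553) = 0.5901.
n = ((z_{α/2} + z_β)/C)² + 3.
(1.960 + 0.524) / 0.5901 = 2.484 / 0.5901 = 4.209.
n = 4.209² + 3 = 17.72 + 3 = 20.7.
Round up.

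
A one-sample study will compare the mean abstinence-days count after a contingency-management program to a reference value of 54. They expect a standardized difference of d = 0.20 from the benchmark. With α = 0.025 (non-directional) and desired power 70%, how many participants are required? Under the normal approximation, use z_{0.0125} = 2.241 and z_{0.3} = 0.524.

n = 192

For a one-sample test: n = ((z_{α/2} + z_β) / d)².
z_{α/2} + z_β = 2.241 + 0.524 = 2.765.
n = (2.765 / 0.20)² = 13.825² = 191.13.
Round up.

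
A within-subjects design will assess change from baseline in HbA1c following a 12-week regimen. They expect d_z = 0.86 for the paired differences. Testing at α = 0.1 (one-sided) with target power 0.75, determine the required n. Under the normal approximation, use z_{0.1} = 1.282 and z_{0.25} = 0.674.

For a paired (one-sample on differences) test: n = ((z_{α} + z_β) / d)².
z_{α} + z_β = 1.282 + 0.674 = 1.956.
n = (1.956 / 0.86)² = 2.274² = 5.17.
Round up.

n = 6 pairs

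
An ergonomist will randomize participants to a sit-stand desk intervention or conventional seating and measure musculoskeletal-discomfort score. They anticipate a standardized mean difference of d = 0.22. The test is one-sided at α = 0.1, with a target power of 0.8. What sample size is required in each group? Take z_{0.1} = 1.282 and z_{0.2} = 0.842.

For two independent groups with equal n: n = 2·((z_{α} + z_β) / d)².
z_{α} + z_β = 1.282 + 0.842 = 2.124.
n = 2 × (2.124 / 0.22)² = 2 × 9.655² = 2 × 93.21 = 186.4.
Round up to the next whole participant.

n = 187 per group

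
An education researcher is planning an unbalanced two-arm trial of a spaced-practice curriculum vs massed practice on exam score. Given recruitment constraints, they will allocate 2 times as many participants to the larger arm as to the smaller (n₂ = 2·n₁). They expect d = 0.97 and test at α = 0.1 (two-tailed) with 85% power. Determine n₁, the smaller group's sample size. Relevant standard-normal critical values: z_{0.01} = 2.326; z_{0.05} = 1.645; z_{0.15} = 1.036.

n₁ = 12

With allocation ratio k = n₂/n₁ = 2, Var(x̄₁−x̄₂) = σ²(1/n₁ + 1/(k·n₁)) = σ²·(k+1)/(k·n₁).
So n₁ = (1 + 1/k)·((z_{α/2} + z_β)/d)² = 1.500 × (2.681/0.97)².
n₁ = 1.500 × 7.64 = 11.5.
Round up: n₁ = 12, giving n₂ = 2 × 12 = 24.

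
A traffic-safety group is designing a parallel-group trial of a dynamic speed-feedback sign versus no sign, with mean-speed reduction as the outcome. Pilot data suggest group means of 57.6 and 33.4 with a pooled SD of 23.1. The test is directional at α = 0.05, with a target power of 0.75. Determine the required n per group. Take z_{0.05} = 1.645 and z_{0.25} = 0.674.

n = 10 per group

Cohen's d = |M₁ − M₂| / SD_pooled = |57.6 − 33.4| / 23.1 = 24.2 / 23.1 = 1.048.
For two independent groups with equal n: n = 2·((z_{α} + z_β) / d)².
z_{α} + z_β = 1.645 + 0.674 = 2.319.
n = 2 × (2.319 / 1.048)² = 2 × 2.213² = 2 × 4.90 = 9.8.
Round up to the next whole participant.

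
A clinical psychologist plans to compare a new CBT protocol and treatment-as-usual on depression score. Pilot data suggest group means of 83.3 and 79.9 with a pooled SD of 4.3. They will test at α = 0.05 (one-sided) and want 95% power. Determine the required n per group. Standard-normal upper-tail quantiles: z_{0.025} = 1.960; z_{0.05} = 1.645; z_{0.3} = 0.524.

n = 35 per group

Cohen's d = |M₁ − M₂| / SD_pooled = |83.3 − 79.9| / 4.3 = 3.4 / 4.3 = 0.791.
For two independent groups with equal n: n = 2·((z_{α} + z_β) / d)².
z_{α} + z_β = 1.645 + 1.645 = 3.290.
n = 2 × (3.290 / 0.791)² = 2 × 4.159² = 2 × 17.30 = 34.6.
Round up to the next whole participant.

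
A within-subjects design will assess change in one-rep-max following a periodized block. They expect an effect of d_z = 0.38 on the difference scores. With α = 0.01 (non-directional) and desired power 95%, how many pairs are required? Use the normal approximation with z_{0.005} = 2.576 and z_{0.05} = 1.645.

For a paired (one-sample on differences) test: n = ((z_{α/2} + z_β) / d)².
z_{α/2} + z_β = 2.576 + 1.645 = 4.221.
n = (4.221 / 0.38)² = 11.108² = 123.39.
Round up.

n = 124 pairs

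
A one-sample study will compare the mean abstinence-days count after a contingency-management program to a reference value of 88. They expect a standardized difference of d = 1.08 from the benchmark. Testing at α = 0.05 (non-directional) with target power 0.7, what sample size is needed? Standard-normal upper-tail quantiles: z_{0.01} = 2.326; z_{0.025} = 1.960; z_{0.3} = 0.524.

n = 6

For a one-sample test: n = ((z_{α/2} + z_β) / d)².
z_{α/2} + z_β = 1.960 + 0.524 = 2.484.
n = (2.484 / 1.08)² = 2.300² = 5.29.
Round up.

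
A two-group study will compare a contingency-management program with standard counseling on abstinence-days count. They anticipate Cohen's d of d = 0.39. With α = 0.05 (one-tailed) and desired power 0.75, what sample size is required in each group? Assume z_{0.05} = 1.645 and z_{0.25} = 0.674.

n = 71 per group

For two independent groups with equal n: n = 2·((z_{α} + z_β) / d)².
z_{α} + z_β = 1.645 + 0.674 = 2.319.
n = 2 × (2.319 / 0.39)² = 2 × 5.946² = 2 × 35.36 = 70.7.
Round up to the next whole participant.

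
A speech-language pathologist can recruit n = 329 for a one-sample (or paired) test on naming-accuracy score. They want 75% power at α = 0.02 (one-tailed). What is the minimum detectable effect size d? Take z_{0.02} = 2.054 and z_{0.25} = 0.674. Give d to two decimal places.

For a single sample (or paired design) of n = 329: d_min = (z_{α} + z_β)/√n.
z-sum = 2.054 + 0.674 = 2.728.
d_min = 2.728 / √329 = 2.728 / 18.138 = 0.150.

d_min ≈ 0.15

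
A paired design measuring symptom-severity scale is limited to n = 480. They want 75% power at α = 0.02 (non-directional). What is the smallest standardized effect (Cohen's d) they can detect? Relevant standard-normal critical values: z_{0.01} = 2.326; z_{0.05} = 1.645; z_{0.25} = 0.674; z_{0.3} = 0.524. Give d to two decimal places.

For a single sample (or paired design) of n = 480: d_min = (z_{α/2} + z_β)/√n.
z-sum = 2.326 + 0.674 = 3.000.
d_min = 3.000 / √480 = 3.000 / 21.909 = 0.137.

d_min ≈ 0.14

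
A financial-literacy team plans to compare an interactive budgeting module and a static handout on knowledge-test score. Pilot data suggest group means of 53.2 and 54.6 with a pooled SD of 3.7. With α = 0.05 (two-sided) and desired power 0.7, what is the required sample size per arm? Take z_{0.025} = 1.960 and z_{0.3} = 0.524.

Cohen's d = |M₁ − M₂| / SD_pooled = |53.2 − 54.6| / 3.7 = 1.4 / 3.7 = 0.378.
For two independent groups with equal n: n = 2·((z_{α/2} + z_β) / d)².
z_{α/2} + z_β = 1.960 + 0.524 = 2.484.
n = 2 × (2.484 / 0.378)² = 2 × 6.571² = 2 × 43.18 = 86.4.
Round up to the next whole participant.

n = 87 per group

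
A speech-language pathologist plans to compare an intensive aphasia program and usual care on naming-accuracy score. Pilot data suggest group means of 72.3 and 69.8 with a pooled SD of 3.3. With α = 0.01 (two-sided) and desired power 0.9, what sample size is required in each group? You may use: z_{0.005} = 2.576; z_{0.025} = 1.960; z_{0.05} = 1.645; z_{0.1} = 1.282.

Cohen's d = |M₁ − M₂| / SD_pooled = |72.3 − 69.8| / 3.3 = 2.5 / 3.3 = 0.758.
For two independent groups with equal n: n = 2·((z_{α/2} + z_β) / d)².
z_{α/2} + z_β = 2.576 + 1.282 = 3.858.
n = 2 × (3.858 / 0.758)² = 2 × 5.090² = 2 × 25.91 = 51.8.
Round up to the next whole participant.

n = 52 per group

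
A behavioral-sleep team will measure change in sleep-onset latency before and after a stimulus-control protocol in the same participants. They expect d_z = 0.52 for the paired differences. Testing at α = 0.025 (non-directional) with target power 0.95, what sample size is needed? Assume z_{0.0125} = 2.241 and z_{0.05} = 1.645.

n = 56 pairs

For a paired (one-sample on differences) test: n = ((z_{α/2} + z_β) / d)².
z_{α/2} + z_β = 2.241 + 1.645 = 3.886.
n = (3.886 / 0.52)² = 7.473² = 55.85.
Round up.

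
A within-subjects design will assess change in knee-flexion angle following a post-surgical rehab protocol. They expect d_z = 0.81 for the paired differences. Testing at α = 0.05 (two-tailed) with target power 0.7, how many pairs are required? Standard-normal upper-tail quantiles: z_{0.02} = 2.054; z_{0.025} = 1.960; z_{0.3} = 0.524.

For a paired (one-sample on differences) test: n = ((z_{α/2} + z_β) / d)².
z_{α/2} + z_β = 1.960 + 0.524 = 2.484.
n = (2.484 / 0.81)² = 3.067² = 9.40.
Round up.

n = 10 pairs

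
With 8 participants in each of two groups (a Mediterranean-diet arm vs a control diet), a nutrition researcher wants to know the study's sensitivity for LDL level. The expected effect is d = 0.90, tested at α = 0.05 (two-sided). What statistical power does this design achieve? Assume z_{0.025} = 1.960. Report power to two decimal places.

For two equal groups, power = Φ(d·√(n/2) − z_{α/2}).
d·√(n/2) = 0.90 × √(8/2) = 0.90 × 2.000 = 1.800.
z_β = 1.800 − 1.960 = -0.160.
Power = Φ(-0.160) = 0.436.

power ≈ 0.44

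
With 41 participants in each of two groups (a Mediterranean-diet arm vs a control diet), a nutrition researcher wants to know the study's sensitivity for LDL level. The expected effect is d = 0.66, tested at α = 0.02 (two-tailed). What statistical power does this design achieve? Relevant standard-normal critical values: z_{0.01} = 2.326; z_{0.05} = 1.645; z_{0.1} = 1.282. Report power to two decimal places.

power ≈ 0.75

For two equal groups, power = Φ(d·√(n/2) − z_{α/2}).
d·√(n/2) = 0.66 × √(41/2) = 0.66 × 4.528 = 2.988.
z_β = 2.988 − 2.326 = 0.662.
Power = Φ(0.662) = 0.746.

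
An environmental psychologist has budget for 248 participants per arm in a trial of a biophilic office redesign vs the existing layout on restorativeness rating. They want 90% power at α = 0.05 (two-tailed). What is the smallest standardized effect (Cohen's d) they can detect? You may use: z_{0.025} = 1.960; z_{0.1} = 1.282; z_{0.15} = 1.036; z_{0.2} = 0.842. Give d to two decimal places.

For two independent groups of n = 248 each: d_min = (z_{α/2} + z_β)·√(2/n).
z-sum = 1.960 + 1.282 = 3.242.
d_min = 3.242 × √(2/248) = 3.242 × 0.0898 = 0.291.

d_min ≈ 0.29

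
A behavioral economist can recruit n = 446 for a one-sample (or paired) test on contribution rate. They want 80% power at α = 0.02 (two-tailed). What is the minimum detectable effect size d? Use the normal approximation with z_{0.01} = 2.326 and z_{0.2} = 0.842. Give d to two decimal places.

d_min ≈ 0.15

For a single sample (or paired design) of n = 446: d_min = (z_{α/2} + z_β)/√n.
z-sum = 2.326 + 0.842 = 3.168.
d_min = 3.168 / √446 = 3.168 / 21.119 = 0.150.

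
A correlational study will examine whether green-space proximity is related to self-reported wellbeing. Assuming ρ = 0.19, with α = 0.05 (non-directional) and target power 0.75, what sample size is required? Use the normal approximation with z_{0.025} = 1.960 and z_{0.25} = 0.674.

n = 191

Fisher's z: C = ½·ln((1+r)/(1−r)) = ½·ln(1.4691) = 0.1923.
n = ((z_{α/2} + z_β)/C)² + 3.
(1.960 + 0.674) / 0.1923 = 2.634 / 0.1923 = 13.697.
n = 13.697² + 3 = 187.62 + 3 = 190.6.
Round up.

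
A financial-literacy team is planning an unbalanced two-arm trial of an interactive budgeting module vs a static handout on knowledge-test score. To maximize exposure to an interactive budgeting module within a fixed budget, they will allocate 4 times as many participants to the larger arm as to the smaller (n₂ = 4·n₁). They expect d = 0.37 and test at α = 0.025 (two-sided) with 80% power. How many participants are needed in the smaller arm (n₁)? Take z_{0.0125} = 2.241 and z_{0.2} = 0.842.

n₁ = 87

With allocation ratio k = n₂/n₁ = 4, Var(x̄₁−x̄₂) = σ²(1/n₁ + 1/(k·n₁)) = σ²·(k+1)/(k·n₁).
So n₁ = (1 + 1/k)·((z_{α/2} + z_β)/d)² = 1.250 × (3.083/0.37)².
n₁ = 1.250 × 69.43 = 86.8.
Round up: n₁ = 87, giving n₂ = 4 × 87 = 348.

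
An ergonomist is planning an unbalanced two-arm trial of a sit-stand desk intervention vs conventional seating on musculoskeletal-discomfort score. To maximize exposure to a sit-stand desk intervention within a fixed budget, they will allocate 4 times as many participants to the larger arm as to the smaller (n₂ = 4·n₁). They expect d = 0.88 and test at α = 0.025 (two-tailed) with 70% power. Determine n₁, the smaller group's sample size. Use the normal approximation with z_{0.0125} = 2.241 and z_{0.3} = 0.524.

With allocation ratio k = n₂/n₁ = 4, Var(x̄₁−x̄₂) = σ²(1/n₁ + 1/(k·n₁)) = σ²·(k+1)/(k·n₁).
So n₁ = (1 + 1/k)·((z_{α/2} + z_β)/d)² = 1.250 × (2.765/0.88)².
n₁ = 1.250 × 9.87 = 12.3.
Round up: n₁ = 13, giving n₂ = 4 × 13 = 52.

n₁ = 13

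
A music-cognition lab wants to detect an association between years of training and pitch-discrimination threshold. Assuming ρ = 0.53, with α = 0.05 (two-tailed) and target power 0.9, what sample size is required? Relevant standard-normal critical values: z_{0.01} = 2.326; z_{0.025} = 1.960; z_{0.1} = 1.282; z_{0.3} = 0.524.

Fisher's z: C = ½·ln((1+r)/(1−r)) = ½·ln(3.2553) = 0.5901.
n = ((z_{α/2} + z_β)/C)² + 3.
(1.960 + 1.282) / 0.5901 = 3.242 / 0.5901 = 5.494.
n = 5.494² + 3 = 30.18 + 3 = 33.2.
Round up.

n = 34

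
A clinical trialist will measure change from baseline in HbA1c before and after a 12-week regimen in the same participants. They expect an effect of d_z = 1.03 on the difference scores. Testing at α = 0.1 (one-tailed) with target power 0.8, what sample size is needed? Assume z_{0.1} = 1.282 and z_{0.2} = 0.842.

n = 5 pairs

For a paired (one-sample on differences) test: n = ((z_{α} + z_β) / d)².
z_{α} + z_β = 1.282 + 0.842 = 2.124.
n = (2.124 / 1.03)² = 2.062² = 4.25.
Round up.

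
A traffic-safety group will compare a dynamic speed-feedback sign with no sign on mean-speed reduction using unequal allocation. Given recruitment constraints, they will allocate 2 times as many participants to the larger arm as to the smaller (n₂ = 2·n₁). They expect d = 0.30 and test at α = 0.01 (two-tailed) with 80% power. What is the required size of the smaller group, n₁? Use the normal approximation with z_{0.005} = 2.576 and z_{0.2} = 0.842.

With allocation ratio k = n₂/n₁ = 2, Var(x̄₁−x̄₂) = σ²(1/n₁ + 1/(k·n₁)) = σ²·(k+1)/(k·n₁).
So n₁ = (1 + 1/k)·((z_{α/2} + z_β)/d)² = 1.500 × (3.418/0.30)².
n₁ = 1.500 × 129.81 = 194.7.
Round up: n₁ = 195, giving n₂ = 2 × 195 = 390.

n₁ = 195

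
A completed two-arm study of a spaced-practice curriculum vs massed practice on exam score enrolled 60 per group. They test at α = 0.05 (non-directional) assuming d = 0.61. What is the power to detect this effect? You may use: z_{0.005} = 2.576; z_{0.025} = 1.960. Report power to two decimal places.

For two equal groups, power = Φ(d·√(n/2) − z_{α/2}).
d·√(n/2) = 0.61 × √(60/2) = 0.61 × 5.477 = 3.341.
z_β = 3.341 − 1.960 = 1.381.
Power = Φ(1.381) = 0.916.

power ≈ 0.92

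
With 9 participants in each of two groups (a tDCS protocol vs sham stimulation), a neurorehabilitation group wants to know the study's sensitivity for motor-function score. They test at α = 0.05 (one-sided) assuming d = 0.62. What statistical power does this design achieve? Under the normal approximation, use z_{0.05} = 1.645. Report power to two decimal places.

For two equal groups, power = Φ(d·√(n/2) − z_{α}).
d·√(n/2) = 0.62 × √(9/2) = 0.62 × 2.121 = 1.315.
z_β = 1.315 − 1.645 = -0.330.
Power = Φ(-0.330) = 0.371.

power ≈ 0.37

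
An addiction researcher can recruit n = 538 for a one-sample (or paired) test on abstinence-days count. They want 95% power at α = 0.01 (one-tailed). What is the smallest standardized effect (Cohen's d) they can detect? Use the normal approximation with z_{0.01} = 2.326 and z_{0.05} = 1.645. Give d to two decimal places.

d_min ≈ 0.17

For a single sample (or paired design) of n = 538: d_min = (z_{α} + z_β)/√n.
z-sum = 2.326 + 1.645 = 3.971.
d_min = 3.971 / √538 = 3.971 / 23.195 = 0.171.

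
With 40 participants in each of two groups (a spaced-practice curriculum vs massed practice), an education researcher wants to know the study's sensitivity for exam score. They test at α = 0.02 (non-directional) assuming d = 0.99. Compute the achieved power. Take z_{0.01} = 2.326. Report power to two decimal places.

power ≈ 0.98

For two equal groups, power = Φ(d·√(n/2) − z_{α/2}).
d·√(n/2) = 0.99 × √(40/2) = 0.99 × 4.472 = 4.427.
z_β = 4.427 − 2.326 = 2.101.
Power = Φ(2.101) = 0.982.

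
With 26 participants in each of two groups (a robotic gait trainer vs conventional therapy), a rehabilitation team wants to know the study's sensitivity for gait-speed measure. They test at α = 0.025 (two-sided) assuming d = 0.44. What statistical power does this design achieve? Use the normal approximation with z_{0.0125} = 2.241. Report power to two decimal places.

power ≈ 0.26

For two equal groups, power = Φ(d·√(n/2) − z_{α/2}).
d·√(n/2) = 0.44 × √(26/2) = 0.44 × 3.606 = 1.586.
z_β = 1.586 − 2.241 = -0.655.
Power = Φ(-0.655) = 0.256.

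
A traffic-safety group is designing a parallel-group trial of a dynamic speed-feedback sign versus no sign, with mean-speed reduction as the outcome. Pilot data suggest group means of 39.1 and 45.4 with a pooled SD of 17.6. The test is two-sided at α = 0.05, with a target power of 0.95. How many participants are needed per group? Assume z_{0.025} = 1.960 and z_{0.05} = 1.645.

Cohen's d = |M₁ − M₂| / SD_pooled = |39.1 − 45.4| / 17.6 = 6.3 / 17.6 = 0.358.
For two independent groups with equal n: n = 2·((z_{α/2} + z_β) / d)².
z_{α/2} + z_β = 1.960 + 1.645 = 3.605.
n = 2 × (3.605 / 0.358)² = 2 × 10.070² = 2 × 101.40 = 202.8.
Round up to the next whole participant.

n = 203 per group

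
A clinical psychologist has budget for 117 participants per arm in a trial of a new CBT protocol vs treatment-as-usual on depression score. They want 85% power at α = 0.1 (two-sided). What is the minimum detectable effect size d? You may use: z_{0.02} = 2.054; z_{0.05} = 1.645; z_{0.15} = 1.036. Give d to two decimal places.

d_min ≈ 0.35

For two independent groups of n = 117 each: d_min = (z_{α/2} + z_β)·√(2/n).
z-sum = 1.645 + 1.036 = 2.681.
d_min = 2.681 × √(2/117) = 2.681 × 0.1307 = 0.351.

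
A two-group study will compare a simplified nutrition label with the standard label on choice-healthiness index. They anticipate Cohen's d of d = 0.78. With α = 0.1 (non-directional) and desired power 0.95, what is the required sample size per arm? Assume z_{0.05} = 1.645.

For two independent groups with equal n: n = 2·((z_{α/2} + z_β) / d)².
z_{α/2} + z_β = 1.645 + 1.645 = 3.290.
n = 2 × (3.290 / 0.78)² = 2 × 4.218² = 2 × 17.79 = 35.6.
Round up to the next whole participant.

n = 36 per group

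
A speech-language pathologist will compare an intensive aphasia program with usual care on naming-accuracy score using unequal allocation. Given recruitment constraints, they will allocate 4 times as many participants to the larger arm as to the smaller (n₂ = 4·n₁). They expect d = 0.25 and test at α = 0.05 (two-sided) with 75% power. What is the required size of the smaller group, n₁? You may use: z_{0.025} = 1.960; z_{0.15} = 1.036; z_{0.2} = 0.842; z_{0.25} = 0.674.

With allocation ratio k = n₂/n₁ = 4, Var(x̄₁−x̄₂) = σ²(1/n₁ + 1/(k·n₁)) = σ²·(k+1)/(k·n₁).
So n₁ = (1 + 1/k)·((z_{α/2} + z_β)/d)² = 1.250 × (2.634/0.25)².
n₁ = 1.250 × 111.01 = 138.8.
Round up: n₁ = 139, giving n₂ = 4 × 139 = 556.

n₁ = 139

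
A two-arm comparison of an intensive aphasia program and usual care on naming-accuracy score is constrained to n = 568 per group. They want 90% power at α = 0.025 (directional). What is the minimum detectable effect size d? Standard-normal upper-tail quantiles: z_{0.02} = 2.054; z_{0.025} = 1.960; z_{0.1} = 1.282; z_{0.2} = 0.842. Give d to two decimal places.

d_min ≈ 0.19

For two independent groups of n = 568 each: d_min = (z_{α} + z_β)·√(2/n).
z-sum = 1.960 + 1.282 = 3.242.
d_min = 3.242 × √(2/568) = 3.242 × 0.0593 = 0.192.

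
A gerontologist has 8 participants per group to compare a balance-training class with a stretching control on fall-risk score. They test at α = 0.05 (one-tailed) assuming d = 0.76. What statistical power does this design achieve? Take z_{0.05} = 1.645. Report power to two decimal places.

For two equal groups, power = Φ(d·√(n/2) − z_{α}).
d·√(n/2) = 0.76 × √(8/2) = 0.76 × 2.000 = 1.520.
z_β = 1.520 − 1.645 = -0.125.
Power = Φ(-0.125) = 0.450.

power ≈ 0.45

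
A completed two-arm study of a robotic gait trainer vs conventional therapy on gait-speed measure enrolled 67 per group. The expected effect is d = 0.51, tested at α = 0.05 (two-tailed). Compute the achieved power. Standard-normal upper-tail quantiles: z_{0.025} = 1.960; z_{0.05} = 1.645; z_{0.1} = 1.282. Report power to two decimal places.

For two equal groups, power = Φ(d·√(n/2) − z_{α/2}).
d·√(n/2) = 0.51 × √(67/2) = 0.51 × 5.788 = 2.952.
z_β = 2.952 − 1.960 = 0.992.
Power = Φ(0.992) = 0.839.

power ≈ 0.84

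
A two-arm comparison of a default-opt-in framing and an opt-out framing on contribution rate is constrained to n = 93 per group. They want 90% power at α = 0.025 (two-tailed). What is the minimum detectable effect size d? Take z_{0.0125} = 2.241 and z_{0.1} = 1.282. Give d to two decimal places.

d_min ≈ 0.52

For two independent groups of n = 93 each: d_min = (z_{α/2} + z_β)·√(2/n).
z-sum = 2.241 + 1.282 = 3.523.
d_min = 3.523 × √(2/93) = 3.523 × 0.1466 = 0.517.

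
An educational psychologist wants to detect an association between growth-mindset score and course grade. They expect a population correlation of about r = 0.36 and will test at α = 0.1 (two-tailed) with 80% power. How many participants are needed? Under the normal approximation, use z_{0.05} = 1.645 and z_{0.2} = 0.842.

n = 47

Fisher's z: C = ½·ln((1+r)/(1−r)) = ½·ln(2.1250) = 0.3769.
n = ((z_{α/2} + z_β)/C)² + 3.
(1.645 + 0.842) / 0.3769 = 2.487 / 0.3769 = 6.599.
n = 6.599² + 3 = 43.54 + 3 = 46.5.
Round up.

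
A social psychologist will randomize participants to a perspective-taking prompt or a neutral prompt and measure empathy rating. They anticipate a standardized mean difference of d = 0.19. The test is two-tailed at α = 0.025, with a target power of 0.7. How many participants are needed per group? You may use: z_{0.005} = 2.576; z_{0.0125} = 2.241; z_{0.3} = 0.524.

For two independent groups with equal n: n = 2·((z_{α/2} + z_β) / d)².
z_{α/2} + z_β = 2.241 + 0.524 = 2.765.
n = 2 × (2.765 / 0.19)² = 2 × 14.553² = 2 × 211.78 = 423.6.
Round up to the next whole participant.

n = 424 per group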